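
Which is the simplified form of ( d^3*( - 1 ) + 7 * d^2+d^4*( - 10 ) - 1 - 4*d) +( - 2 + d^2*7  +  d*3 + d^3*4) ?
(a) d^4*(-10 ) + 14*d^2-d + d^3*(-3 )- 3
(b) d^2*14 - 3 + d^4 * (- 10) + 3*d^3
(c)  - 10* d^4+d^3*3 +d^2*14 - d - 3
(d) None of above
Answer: c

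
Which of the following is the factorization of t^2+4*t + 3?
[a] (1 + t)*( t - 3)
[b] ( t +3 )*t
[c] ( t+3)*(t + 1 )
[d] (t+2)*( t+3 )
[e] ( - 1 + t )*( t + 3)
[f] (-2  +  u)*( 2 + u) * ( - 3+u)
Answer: c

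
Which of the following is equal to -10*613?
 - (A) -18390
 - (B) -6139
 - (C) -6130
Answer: C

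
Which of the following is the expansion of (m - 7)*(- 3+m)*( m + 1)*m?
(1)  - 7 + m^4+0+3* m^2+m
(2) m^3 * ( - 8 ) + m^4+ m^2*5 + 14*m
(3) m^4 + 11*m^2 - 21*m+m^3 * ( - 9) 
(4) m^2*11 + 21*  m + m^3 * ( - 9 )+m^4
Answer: 4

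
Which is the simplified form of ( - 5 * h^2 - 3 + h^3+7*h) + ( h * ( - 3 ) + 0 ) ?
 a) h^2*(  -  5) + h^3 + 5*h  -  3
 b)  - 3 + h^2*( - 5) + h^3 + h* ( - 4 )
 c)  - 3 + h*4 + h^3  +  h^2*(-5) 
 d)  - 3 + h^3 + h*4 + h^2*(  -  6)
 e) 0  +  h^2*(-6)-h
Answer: c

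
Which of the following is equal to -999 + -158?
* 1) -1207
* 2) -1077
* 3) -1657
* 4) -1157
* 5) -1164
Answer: 4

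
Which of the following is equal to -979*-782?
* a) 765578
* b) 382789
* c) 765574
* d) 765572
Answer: a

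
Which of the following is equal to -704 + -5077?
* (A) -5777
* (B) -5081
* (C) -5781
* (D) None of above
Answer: C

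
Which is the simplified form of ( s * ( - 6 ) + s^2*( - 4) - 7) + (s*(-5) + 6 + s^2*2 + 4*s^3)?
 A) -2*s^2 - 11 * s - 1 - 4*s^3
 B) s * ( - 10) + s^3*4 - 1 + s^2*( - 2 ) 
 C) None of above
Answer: C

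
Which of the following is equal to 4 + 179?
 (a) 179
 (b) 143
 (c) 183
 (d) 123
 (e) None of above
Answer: c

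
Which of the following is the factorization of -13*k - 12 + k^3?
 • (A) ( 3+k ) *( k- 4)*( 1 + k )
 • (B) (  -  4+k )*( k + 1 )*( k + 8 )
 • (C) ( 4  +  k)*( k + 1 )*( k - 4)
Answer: A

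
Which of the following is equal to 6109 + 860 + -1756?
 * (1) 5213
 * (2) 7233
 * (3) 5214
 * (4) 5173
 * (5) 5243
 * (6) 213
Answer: 1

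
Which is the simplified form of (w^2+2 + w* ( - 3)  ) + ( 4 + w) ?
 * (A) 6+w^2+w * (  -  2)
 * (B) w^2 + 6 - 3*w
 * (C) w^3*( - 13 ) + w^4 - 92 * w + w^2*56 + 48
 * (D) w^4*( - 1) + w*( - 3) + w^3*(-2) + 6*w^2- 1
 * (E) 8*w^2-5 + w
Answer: A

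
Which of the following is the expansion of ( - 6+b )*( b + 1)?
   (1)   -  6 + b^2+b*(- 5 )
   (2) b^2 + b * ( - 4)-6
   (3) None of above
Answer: 1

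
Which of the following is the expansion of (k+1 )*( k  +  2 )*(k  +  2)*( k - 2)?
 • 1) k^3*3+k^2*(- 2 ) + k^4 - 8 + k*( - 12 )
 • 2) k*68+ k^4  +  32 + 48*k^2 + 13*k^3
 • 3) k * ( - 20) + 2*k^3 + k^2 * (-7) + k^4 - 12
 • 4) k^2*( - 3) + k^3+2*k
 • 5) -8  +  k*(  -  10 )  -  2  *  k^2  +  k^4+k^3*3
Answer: 1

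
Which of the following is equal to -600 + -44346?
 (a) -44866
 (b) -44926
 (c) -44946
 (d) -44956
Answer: c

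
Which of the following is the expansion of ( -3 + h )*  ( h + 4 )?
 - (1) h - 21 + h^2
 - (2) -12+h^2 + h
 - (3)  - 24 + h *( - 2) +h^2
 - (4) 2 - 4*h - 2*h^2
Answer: 2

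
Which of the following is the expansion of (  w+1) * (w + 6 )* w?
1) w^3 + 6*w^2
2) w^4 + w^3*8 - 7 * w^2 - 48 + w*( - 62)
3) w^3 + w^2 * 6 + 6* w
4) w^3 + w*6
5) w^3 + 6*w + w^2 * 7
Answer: 5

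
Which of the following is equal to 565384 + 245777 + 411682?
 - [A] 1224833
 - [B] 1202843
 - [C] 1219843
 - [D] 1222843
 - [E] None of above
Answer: D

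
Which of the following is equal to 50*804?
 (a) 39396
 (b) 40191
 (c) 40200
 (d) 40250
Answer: c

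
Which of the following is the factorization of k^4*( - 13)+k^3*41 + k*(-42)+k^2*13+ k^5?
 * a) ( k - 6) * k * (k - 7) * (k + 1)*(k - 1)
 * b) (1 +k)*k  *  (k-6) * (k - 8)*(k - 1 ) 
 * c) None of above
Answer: a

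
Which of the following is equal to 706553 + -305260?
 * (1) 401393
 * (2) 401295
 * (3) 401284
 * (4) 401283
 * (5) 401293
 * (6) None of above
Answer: 5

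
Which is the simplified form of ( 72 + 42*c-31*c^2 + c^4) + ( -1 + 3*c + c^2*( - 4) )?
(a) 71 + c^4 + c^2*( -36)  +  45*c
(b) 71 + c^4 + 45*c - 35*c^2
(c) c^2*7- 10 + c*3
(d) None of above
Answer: b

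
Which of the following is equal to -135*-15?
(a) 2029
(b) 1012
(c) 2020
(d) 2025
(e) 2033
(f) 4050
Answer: d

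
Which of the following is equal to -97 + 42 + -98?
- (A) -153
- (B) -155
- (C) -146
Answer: A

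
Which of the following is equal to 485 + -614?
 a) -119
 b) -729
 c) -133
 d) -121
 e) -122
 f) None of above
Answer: f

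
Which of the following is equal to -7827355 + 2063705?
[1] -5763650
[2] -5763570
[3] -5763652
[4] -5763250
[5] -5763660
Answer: 1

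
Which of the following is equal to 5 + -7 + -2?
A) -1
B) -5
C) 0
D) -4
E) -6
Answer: D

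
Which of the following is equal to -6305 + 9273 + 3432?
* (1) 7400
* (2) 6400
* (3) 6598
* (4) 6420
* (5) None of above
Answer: 2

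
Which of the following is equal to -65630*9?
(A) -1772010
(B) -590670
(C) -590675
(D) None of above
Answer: B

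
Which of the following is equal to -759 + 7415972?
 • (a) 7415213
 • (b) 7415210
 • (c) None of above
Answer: a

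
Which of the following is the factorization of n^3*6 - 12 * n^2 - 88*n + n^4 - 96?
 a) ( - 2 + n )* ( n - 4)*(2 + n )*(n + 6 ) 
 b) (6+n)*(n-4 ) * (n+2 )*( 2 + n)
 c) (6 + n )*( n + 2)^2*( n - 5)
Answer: b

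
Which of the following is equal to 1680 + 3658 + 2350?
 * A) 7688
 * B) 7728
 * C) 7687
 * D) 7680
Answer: A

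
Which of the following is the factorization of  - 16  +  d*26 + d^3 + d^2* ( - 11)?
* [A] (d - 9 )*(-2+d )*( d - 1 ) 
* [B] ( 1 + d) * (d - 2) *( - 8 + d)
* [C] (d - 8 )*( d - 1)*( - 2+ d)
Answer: C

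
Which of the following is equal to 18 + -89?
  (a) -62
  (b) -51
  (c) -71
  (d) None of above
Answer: c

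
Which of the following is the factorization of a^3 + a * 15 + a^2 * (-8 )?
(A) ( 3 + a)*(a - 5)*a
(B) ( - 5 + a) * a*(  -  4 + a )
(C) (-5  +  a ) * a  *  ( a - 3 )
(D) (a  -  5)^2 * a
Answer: C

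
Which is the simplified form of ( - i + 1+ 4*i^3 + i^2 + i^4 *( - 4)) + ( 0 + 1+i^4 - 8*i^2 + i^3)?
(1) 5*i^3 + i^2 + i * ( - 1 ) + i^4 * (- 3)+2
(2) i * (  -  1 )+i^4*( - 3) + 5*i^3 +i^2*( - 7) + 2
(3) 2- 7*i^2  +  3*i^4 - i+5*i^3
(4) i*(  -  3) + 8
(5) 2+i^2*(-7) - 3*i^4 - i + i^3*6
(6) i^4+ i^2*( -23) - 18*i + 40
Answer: 2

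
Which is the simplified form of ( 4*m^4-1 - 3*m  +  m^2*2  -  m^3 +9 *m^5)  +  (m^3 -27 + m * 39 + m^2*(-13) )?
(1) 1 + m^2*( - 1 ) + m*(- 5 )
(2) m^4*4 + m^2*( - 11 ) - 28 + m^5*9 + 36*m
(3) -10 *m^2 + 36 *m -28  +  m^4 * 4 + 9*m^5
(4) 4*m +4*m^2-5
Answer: 2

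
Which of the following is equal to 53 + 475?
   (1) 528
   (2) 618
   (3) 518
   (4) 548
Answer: 1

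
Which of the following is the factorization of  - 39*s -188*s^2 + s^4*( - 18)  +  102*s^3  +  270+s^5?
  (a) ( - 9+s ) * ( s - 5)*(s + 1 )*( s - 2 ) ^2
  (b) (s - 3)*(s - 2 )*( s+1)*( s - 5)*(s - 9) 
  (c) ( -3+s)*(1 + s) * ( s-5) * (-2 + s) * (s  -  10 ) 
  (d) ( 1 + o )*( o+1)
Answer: b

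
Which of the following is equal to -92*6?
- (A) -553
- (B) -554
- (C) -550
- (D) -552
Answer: D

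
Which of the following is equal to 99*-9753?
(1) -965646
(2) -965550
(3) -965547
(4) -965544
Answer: 3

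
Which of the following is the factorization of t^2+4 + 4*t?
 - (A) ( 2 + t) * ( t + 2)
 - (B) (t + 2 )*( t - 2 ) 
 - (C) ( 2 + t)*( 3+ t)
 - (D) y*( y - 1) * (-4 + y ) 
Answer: A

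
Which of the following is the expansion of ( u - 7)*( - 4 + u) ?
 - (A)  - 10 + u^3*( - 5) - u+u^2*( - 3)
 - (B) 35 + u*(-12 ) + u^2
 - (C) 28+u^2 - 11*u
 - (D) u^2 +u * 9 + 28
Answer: C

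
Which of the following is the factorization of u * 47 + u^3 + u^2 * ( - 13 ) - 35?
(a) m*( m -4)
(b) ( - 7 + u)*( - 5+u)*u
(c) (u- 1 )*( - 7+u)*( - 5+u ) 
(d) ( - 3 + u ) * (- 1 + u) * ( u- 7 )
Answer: c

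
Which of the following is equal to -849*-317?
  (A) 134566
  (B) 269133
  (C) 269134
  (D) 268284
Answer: B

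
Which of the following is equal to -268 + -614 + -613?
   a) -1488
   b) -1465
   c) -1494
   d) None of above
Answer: d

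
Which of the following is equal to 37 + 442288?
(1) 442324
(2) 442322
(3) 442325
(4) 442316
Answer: 3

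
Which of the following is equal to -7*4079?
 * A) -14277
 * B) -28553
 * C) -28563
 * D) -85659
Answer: B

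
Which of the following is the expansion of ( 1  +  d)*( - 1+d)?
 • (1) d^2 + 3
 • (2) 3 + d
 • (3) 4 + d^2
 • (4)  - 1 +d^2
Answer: 4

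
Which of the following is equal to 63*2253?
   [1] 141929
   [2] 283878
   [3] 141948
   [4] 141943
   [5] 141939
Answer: 5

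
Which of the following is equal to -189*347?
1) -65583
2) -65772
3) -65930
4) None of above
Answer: 1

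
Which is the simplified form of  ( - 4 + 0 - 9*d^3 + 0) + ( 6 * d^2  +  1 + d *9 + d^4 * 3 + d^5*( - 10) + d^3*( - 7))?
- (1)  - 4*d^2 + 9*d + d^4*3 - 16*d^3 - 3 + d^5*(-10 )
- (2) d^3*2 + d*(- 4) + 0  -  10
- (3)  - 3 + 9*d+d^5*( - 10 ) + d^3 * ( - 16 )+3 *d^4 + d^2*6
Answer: 3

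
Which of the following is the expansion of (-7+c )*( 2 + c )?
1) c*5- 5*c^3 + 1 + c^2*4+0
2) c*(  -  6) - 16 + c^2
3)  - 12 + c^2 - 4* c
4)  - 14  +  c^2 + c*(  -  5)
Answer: 4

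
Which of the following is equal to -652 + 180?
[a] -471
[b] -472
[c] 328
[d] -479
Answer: b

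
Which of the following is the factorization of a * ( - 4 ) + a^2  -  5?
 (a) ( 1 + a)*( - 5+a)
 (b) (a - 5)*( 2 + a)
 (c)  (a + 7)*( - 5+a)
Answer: a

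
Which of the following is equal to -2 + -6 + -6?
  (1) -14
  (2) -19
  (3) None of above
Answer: 1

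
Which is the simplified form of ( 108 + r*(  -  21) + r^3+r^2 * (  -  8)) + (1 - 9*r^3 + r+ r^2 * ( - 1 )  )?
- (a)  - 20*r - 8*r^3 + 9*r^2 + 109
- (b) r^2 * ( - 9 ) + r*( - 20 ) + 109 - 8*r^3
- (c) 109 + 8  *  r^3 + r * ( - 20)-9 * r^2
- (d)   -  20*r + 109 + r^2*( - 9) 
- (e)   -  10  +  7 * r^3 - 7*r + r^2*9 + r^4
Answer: b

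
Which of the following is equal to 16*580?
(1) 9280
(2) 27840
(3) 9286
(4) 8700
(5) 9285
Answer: 1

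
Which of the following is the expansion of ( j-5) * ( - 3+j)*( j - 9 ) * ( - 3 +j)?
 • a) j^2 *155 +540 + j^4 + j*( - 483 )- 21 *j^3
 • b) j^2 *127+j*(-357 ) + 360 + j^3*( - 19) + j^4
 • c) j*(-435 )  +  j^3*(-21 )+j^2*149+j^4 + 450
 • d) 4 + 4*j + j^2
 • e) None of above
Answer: e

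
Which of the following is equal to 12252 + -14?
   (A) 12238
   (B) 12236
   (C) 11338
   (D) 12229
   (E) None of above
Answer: A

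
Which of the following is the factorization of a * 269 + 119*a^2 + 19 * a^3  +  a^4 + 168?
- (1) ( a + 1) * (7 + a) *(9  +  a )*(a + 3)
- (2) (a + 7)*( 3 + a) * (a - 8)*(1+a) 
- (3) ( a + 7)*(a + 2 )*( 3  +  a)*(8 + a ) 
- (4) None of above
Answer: 4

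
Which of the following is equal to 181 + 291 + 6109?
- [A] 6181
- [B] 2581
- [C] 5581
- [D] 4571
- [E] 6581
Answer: E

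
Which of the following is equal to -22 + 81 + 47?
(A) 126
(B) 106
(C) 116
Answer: B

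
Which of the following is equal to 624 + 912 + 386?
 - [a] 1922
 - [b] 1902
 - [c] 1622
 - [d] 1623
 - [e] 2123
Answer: a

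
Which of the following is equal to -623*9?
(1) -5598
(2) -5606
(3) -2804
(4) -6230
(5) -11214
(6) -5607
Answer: 6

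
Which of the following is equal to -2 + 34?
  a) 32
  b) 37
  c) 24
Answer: a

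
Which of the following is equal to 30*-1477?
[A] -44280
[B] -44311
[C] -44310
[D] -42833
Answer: C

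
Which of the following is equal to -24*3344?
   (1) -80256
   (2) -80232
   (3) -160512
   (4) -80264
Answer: 1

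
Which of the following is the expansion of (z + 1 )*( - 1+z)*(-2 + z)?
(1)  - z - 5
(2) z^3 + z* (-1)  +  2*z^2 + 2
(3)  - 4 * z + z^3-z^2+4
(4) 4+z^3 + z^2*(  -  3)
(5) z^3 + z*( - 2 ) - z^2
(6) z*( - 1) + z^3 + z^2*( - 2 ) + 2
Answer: 6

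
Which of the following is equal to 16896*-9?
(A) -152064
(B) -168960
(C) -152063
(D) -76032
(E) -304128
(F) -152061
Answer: A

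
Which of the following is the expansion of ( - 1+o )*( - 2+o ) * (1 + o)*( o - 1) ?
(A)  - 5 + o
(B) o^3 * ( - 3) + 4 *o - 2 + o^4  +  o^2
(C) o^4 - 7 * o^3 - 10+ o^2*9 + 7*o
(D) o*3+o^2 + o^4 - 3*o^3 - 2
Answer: D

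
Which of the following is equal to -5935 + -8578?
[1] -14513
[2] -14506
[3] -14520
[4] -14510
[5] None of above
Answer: 1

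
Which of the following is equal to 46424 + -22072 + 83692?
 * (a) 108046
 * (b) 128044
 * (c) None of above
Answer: c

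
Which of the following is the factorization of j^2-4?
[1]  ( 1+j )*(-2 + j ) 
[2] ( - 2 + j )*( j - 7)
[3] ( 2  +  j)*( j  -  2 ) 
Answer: 3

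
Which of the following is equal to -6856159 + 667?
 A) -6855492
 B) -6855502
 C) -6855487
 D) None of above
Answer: A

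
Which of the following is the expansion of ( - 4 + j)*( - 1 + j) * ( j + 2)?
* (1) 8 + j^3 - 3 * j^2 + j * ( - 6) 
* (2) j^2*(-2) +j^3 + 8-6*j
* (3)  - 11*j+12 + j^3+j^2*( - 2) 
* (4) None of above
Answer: 1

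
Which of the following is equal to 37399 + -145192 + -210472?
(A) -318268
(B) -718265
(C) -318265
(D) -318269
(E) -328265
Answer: C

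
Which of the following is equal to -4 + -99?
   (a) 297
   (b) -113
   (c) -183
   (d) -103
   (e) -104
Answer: d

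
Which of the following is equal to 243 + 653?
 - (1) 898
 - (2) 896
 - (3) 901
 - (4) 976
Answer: 2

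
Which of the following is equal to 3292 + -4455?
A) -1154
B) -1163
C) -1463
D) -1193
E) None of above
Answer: B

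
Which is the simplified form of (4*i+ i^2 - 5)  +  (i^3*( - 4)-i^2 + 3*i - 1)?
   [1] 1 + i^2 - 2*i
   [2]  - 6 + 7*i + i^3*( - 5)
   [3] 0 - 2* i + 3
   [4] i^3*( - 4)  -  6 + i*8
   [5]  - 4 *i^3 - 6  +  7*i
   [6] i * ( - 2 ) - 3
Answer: 5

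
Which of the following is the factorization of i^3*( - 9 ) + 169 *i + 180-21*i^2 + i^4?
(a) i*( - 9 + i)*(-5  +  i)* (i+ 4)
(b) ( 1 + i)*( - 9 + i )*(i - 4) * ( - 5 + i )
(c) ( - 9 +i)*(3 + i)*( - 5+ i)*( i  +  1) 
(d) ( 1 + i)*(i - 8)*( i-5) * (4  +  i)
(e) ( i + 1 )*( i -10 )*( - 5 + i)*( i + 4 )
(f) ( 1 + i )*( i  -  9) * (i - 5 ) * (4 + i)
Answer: f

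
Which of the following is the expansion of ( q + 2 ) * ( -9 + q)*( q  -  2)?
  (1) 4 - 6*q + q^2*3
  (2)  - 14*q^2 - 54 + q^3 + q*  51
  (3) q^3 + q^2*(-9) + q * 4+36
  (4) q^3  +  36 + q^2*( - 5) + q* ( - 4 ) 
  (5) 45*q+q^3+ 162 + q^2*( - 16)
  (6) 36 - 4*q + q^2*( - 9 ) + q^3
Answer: 6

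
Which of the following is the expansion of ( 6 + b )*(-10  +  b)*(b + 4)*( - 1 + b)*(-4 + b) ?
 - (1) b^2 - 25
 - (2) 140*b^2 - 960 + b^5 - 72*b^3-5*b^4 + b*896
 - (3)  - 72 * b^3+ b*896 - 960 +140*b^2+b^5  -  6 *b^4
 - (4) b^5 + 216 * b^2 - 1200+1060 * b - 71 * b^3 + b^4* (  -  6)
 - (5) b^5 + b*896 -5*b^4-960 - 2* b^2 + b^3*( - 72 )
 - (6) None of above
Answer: 2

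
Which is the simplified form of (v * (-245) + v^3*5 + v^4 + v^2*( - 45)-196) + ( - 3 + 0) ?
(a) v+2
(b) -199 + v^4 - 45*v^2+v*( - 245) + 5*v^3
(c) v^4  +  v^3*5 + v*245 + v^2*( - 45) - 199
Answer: b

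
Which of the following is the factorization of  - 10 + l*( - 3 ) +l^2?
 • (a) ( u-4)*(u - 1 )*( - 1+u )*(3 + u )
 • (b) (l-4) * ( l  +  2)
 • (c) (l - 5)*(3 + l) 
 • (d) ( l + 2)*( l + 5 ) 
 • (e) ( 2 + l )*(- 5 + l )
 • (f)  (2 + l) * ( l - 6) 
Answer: e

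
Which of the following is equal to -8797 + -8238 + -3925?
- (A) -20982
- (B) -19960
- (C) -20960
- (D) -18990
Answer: C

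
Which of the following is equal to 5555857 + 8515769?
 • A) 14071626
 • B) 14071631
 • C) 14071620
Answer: A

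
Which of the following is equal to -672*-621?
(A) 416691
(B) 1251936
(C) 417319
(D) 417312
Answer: D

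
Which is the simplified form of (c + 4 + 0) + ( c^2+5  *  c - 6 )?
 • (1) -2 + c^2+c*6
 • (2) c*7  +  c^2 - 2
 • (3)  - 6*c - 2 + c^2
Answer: 1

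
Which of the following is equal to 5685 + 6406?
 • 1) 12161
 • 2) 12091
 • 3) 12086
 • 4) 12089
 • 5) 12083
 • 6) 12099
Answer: 2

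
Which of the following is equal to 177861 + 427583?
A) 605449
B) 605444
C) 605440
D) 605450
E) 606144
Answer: B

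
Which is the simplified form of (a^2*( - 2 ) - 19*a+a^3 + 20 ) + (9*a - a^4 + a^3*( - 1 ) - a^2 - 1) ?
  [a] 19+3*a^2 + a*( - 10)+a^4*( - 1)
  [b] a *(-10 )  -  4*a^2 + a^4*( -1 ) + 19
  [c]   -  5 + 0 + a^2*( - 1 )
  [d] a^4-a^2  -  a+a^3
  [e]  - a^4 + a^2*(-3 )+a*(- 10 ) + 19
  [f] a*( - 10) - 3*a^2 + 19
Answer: e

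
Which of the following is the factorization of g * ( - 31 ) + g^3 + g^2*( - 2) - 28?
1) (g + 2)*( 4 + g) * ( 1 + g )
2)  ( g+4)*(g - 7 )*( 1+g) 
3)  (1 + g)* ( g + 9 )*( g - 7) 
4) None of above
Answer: 2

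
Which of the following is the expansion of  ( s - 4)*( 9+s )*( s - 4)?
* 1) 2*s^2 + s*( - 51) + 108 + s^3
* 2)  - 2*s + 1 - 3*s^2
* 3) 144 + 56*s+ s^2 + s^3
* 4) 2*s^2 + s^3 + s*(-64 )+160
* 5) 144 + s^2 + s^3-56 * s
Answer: 5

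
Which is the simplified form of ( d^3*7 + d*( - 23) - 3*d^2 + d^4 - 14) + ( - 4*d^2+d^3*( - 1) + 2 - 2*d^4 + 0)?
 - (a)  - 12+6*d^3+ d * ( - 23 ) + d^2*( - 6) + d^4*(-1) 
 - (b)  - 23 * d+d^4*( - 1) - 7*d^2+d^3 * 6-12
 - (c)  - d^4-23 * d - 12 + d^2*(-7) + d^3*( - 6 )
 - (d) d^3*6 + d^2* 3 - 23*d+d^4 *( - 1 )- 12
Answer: b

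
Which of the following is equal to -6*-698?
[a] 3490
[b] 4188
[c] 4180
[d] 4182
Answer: b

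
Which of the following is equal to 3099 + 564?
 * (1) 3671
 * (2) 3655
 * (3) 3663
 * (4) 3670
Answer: 3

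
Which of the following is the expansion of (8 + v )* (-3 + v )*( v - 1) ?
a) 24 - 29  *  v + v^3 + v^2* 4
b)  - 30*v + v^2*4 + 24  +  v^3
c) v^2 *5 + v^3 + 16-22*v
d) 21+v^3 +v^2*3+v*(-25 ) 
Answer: a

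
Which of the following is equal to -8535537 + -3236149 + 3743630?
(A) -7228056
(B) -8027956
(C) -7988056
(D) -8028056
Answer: D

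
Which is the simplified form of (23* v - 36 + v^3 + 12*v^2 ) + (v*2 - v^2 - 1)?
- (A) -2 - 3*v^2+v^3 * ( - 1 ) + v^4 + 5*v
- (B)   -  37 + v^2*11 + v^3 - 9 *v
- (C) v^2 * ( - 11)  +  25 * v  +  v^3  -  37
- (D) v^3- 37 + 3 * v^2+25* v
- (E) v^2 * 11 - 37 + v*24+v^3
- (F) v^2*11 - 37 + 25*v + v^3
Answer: F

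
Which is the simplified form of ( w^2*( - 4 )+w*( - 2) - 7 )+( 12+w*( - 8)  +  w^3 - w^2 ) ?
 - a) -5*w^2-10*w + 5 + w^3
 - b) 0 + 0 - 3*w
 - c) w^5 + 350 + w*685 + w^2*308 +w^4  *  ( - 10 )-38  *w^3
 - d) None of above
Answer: a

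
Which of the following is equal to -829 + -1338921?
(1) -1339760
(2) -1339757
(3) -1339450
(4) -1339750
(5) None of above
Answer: 4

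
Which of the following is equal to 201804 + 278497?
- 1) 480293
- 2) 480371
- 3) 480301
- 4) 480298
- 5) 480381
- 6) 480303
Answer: 3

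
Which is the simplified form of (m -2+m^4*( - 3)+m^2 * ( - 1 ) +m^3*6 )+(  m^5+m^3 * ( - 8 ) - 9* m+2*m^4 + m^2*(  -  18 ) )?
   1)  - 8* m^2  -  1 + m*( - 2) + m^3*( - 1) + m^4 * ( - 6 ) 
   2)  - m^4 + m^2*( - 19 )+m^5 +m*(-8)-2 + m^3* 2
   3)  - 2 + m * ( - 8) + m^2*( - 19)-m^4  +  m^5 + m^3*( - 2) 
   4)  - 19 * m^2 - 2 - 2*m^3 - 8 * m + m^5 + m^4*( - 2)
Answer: 3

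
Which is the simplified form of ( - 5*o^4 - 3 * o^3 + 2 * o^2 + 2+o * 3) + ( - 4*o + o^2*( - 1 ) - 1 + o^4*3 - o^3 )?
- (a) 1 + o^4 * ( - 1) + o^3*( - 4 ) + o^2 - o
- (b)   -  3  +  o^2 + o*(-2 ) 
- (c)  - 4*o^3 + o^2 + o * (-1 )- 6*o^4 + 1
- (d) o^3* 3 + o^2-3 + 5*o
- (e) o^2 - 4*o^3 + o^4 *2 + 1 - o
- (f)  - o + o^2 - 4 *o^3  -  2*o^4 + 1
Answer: f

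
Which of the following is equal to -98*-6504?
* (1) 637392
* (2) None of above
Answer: 1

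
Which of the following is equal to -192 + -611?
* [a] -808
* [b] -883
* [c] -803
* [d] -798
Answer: c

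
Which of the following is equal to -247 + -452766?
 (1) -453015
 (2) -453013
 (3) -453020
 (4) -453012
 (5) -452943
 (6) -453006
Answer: 2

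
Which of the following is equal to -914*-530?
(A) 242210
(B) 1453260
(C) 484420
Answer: C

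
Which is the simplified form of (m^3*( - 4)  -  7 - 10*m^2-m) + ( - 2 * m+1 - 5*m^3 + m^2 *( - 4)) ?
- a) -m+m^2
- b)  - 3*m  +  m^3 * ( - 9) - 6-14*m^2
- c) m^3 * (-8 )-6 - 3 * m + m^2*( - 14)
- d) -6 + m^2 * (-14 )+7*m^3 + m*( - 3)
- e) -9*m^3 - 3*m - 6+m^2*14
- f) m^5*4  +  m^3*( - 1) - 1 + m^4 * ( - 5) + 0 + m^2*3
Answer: b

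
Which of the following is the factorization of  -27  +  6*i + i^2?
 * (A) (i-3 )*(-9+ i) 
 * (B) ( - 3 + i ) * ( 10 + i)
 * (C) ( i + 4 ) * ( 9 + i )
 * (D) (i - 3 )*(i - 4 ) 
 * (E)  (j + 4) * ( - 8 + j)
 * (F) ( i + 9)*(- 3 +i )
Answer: F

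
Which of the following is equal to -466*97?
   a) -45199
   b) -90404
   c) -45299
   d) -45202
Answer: d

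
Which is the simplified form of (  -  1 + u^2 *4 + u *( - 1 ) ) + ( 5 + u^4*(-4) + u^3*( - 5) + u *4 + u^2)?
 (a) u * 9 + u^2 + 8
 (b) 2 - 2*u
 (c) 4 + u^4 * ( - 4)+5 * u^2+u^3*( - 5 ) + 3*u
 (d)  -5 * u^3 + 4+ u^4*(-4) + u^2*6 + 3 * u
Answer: c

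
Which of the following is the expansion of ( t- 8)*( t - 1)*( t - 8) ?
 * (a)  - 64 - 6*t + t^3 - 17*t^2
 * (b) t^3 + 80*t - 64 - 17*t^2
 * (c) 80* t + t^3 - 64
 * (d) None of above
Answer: b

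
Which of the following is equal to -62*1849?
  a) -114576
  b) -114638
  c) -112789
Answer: b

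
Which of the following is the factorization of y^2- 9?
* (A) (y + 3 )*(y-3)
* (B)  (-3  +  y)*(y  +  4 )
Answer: A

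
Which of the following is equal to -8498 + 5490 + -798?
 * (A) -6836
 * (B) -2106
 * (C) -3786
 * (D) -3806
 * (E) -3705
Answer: D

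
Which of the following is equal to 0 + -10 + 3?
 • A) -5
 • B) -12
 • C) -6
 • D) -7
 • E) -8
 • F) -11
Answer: D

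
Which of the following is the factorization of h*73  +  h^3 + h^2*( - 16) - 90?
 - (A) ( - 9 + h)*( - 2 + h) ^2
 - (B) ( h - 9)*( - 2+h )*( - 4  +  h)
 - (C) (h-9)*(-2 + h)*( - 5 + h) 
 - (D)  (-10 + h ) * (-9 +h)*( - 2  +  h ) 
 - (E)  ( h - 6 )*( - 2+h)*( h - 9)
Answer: C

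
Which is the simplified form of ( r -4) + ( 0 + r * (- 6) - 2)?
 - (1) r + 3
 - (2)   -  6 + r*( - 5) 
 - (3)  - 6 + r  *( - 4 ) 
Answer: 2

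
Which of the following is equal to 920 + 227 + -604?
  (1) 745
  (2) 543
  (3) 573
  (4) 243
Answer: 2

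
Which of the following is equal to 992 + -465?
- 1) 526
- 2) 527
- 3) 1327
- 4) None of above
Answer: 2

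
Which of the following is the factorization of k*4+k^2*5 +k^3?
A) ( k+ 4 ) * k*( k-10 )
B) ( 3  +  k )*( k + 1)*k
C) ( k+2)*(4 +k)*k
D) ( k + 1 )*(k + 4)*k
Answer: D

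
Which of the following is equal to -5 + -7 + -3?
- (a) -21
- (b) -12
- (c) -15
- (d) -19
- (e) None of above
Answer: c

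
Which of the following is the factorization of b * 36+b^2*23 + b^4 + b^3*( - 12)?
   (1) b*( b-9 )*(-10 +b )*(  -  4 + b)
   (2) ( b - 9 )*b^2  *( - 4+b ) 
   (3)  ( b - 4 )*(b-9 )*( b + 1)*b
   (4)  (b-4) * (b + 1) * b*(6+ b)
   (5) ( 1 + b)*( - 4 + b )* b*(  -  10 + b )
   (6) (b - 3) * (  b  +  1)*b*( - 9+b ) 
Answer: 3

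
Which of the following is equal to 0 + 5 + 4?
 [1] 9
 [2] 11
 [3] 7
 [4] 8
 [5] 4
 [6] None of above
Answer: 1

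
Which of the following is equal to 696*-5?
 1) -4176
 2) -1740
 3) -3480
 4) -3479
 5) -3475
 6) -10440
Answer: 3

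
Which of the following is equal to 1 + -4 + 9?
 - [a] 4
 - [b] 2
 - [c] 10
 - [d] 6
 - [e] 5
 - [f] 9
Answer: d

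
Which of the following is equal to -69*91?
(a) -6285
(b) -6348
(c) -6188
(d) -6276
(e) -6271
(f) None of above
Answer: f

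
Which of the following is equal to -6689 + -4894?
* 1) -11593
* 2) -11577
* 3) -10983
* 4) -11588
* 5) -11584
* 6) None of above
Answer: 6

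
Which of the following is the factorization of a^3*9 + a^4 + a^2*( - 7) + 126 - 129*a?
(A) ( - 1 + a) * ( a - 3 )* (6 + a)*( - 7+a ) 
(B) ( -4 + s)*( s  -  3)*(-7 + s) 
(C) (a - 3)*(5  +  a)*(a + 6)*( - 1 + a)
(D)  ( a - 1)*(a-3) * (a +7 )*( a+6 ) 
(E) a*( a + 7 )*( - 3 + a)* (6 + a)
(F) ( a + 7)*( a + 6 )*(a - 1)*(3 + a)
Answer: D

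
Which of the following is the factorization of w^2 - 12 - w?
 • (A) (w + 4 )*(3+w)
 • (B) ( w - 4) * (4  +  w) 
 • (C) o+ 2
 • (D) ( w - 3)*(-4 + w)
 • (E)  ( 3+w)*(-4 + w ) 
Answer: E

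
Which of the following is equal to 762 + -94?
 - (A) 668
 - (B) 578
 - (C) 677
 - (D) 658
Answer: A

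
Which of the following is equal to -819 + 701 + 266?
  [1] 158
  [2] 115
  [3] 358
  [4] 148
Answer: 4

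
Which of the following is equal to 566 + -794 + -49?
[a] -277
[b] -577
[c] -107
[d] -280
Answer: a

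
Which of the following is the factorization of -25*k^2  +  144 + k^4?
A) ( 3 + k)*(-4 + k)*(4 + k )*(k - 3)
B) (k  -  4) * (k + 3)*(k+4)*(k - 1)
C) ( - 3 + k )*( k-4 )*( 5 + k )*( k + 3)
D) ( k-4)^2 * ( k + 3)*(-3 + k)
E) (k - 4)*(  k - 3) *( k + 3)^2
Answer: A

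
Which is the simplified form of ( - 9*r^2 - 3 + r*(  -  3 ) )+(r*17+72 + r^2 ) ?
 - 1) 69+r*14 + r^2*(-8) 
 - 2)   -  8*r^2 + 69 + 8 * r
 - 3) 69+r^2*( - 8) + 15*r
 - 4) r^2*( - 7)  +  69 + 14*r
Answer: 1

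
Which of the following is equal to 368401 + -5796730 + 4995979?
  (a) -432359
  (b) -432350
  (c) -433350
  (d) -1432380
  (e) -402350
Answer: b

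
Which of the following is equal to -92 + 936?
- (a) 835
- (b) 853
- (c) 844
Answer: c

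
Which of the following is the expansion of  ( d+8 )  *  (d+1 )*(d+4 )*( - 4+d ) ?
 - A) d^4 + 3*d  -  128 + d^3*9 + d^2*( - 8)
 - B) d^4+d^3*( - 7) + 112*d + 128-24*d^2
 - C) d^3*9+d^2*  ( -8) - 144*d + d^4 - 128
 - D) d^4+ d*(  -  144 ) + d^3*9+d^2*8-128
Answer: C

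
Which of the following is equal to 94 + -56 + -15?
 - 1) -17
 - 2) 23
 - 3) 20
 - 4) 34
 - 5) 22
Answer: 2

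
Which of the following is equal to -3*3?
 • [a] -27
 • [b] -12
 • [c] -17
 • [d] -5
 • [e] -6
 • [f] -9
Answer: f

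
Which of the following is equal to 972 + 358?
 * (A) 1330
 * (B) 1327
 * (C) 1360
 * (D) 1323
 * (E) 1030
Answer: A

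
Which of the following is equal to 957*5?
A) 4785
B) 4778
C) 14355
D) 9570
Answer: A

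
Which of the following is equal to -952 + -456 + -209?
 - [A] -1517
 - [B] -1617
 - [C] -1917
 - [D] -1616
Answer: B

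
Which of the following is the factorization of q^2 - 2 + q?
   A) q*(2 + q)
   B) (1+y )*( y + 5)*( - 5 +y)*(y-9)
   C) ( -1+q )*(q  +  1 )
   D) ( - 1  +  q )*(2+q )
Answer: D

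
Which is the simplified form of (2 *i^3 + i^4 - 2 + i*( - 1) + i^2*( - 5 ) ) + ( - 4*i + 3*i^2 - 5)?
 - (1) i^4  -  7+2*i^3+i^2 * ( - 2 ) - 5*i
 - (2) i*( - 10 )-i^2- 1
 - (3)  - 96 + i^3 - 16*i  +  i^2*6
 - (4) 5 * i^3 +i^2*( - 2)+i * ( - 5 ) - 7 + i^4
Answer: 1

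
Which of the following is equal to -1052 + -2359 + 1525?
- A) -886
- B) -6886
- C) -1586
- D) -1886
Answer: D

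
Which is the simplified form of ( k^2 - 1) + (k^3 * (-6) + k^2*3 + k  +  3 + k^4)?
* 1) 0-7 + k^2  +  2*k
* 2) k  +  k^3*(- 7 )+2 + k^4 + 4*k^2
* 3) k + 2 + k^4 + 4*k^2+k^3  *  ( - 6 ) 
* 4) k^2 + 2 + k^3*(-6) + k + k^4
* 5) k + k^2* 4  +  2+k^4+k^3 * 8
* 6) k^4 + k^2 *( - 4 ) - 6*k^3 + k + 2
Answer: 3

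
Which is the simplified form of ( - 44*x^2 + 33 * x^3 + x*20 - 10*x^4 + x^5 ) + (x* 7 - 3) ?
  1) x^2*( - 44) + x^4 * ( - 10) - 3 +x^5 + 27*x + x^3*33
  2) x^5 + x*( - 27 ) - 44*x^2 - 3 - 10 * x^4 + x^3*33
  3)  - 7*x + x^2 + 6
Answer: 1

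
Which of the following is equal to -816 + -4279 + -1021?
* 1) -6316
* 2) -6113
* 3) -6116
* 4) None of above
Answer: 3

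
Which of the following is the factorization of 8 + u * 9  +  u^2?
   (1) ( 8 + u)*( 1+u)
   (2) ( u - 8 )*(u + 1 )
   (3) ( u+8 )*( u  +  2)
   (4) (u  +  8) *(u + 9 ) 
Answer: 1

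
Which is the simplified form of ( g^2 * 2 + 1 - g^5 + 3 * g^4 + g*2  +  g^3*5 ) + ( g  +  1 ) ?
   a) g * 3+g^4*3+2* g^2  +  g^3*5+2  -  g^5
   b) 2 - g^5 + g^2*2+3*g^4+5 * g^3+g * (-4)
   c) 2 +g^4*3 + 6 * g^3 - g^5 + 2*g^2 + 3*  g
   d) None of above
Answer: a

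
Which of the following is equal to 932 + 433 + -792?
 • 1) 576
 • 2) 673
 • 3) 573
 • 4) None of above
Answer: 3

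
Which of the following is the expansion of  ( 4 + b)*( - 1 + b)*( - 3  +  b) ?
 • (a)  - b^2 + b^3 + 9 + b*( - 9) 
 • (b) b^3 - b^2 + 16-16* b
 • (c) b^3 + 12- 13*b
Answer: c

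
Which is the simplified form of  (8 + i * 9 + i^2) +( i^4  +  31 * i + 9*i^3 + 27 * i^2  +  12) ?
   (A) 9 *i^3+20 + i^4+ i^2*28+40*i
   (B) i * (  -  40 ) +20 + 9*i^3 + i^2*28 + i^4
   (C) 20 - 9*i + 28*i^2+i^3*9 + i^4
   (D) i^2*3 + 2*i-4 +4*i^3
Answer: A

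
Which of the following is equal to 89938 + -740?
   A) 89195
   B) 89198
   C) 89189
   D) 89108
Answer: B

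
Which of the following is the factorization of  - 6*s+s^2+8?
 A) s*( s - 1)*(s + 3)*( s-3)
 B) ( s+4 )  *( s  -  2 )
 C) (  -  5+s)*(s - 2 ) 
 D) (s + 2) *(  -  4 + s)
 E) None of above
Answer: E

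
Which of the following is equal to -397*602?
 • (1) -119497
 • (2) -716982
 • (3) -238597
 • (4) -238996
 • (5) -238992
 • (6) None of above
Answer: 6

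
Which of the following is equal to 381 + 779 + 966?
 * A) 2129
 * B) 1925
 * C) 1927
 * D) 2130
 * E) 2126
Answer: E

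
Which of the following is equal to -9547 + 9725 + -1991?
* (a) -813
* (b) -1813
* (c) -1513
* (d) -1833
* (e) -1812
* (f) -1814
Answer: b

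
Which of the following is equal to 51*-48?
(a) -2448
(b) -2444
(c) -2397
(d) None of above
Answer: a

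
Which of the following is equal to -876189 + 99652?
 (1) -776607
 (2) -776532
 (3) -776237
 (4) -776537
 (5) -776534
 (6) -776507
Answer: 4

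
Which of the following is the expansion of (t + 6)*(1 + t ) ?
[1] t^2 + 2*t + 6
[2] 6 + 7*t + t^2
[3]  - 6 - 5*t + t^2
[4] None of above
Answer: 2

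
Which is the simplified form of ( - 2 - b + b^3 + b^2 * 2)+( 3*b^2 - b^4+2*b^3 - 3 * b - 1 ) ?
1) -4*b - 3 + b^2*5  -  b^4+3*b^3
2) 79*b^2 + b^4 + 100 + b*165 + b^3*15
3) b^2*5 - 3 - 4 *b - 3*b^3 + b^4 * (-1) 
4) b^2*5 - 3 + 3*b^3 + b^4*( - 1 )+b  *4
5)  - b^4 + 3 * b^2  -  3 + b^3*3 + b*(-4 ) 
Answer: 1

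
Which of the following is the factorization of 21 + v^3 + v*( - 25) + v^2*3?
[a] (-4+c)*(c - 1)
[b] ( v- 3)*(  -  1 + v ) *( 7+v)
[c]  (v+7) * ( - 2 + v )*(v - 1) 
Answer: b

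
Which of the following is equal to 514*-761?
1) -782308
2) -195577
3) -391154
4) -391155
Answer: 3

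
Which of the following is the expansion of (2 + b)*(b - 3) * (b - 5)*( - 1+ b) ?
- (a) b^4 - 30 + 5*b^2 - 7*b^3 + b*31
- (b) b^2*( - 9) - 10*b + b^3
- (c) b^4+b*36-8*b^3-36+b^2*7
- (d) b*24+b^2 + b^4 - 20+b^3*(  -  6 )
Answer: a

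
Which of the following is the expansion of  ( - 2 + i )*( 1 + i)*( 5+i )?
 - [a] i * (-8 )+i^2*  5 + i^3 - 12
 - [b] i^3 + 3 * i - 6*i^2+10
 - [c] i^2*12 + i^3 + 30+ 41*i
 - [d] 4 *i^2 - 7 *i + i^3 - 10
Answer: d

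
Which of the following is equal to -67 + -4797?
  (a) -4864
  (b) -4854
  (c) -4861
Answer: a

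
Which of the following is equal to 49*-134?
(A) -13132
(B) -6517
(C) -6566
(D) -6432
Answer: C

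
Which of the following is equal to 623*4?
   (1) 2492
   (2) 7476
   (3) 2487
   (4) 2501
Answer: 1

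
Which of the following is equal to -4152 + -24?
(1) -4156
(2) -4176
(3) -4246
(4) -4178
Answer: 2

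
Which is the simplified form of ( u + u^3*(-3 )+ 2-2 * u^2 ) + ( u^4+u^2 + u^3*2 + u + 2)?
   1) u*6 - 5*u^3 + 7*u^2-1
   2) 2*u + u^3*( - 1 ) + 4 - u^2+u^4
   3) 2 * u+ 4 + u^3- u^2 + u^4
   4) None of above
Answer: 2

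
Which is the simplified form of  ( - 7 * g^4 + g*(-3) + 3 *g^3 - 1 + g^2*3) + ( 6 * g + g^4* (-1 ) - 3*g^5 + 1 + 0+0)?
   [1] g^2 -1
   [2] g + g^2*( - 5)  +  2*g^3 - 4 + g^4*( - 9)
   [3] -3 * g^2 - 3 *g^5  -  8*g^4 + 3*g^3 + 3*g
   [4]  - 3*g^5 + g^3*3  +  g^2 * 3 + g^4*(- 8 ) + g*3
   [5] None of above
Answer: 4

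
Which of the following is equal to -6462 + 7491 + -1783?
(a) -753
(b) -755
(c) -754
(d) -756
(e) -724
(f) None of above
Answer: c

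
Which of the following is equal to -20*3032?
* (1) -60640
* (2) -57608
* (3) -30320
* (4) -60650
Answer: 1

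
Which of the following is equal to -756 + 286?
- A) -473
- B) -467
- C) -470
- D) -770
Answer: C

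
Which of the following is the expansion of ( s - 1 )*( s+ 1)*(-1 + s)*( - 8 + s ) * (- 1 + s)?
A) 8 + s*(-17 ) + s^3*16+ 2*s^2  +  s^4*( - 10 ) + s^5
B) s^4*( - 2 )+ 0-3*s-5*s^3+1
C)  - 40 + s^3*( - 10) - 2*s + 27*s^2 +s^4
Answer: A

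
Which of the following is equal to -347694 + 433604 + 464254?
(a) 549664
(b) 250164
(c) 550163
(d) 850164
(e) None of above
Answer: e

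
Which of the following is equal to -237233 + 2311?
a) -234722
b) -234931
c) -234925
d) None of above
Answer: d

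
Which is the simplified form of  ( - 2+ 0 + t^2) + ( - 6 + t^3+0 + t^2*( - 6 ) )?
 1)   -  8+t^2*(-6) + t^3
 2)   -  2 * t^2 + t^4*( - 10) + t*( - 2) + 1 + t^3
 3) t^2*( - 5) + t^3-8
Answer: 3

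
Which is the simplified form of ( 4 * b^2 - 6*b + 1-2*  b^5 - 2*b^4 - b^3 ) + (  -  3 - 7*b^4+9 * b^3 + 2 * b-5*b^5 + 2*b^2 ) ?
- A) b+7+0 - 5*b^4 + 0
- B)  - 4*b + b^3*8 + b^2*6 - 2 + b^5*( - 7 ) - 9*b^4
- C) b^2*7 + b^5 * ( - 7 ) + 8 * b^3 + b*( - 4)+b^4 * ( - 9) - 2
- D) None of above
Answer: B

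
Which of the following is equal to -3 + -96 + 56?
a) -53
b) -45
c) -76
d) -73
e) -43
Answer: e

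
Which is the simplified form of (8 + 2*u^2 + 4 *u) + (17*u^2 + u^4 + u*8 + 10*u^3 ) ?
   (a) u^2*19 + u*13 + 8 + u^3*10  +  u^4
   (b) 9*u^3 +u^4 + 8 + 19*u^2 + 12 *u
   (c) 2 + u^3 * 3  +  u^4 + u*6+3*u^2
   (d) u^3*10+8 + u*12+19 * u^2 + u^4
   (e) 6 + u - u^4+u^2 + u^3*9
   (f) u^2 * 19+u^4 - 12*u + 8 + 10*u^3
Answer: d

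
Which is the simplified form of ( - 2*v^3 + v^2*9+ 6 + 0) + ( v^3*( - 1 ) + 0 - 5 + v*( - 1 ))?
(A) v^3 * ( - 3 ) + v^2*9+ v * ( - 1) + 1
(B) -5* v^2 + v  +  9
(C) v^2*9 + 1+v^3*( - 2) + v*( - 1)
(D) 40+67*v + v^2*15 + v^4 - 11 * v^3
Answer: A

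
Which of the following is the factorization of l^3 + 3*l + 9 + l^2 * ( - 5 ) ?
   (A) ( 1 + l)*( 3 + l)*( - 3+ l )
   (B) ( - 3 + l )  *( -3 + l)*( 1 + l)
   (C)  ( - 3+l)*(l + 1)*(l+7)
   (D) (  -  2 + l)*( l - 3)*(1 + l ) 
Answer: B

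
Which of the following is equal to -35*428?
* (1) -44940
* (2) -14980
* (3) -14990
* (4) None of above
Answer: 2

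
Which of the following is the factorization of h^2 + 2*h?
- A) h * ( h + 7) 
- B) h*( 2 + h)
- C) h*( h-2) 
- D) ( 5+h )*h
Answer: B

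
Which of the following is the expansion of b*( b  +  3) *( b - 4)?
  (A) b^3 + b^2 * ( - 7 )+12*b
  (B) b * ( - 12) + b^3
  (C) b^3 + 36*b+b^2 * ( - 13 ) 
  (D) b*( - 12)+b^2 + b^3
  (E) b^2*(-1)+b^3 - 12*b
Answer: E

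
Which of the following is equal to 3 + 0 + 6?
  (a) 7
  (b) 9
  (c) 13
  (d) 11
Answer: b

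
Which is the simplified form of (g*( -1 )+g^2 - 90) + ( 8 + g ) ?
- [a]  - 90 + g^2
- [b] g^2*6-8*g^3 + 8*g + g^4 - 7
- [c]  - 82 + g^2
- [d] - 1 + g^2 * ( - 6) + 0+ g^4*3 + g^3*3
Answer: c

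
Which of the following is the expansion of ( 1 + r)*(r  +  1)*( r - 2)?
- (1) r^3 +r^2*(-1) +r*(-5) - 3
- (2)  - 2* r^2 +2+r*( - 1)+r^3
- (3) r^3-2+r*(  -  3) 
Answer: 3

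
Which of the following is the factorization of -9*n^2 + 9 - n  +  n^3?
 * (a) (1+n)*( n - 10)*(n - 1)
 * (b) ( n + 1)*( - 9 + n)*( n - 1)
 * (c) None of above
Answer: b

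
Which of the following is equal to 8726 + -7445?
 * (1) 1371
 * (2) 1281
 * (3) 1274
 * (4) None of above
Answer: 2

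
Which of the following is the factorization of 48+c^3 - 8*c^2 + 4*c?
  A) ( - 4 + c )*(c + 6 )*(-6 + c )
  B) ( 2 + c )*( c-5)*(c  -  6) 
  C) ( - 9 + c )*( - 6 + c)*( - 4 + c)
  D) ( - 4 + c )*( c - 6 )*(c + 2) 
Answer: D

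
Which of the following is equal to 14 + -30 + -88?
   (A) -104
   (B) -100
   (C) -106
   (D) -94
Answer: A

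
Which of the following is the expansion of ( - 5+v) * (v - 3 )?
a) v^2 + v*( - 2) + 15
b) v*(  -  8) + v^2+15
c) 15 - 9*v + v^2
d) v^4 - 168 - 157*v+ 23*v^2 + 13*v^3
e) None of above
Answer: b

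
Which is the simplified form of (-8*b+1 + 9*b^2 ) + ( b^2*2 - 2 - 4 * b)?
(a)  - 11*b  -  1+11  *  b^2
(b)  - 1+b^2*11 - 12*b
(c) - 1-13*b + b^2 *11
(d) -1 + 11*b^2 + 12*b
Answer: b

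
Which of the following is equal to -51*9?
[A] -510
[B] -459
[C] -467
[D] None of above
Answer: B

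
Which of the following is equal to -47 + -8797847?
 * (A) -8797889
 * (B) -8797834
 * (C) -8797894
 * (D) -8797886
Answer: C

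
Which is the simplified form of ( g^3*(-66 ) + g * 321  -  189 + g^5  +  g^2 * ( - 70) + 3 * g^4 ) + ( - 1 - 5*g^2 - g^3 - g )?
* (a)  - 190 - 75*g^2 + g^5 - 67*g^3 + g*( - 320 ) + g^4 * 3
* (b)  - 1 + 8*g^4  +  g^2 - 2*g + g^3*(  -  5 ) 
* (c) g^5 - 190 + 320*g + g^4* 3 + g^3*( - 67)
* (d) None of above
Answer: d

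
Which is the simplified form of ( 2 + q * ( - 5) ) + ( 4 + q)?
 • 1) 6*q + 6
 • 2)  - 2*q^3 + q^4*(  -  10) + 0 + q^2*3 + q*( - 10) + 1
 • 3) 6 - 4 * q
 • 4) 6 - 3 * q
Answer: 3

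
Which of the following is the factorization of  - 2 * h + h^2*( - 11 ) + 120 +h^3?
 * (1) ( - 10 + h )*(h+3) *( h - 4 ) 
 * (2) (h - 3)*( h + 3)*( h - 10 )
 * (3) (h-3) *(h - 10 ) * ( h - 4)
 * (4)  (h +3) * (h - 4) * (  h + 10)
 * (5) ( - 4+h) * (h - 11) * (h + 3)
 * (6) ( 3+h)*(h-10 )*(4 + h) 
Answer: 1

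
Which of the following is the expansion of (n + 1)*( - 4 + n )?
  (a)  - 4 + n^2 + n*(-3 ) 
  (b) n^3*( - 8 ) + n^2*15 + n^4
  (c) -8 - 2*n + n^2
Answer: a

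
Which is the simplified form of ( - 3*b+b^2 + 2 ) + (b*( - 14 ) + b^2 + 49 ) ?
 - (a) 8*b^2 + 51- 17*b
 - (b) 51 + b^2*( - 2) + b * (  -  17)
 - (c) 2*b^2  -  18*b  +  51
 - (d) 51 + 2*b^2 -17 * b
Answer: d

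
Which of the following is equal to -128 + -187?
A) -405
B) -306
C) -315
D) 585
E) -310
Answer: C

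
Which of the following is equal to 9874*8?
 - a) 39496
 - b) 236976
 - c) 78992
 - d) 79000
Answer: c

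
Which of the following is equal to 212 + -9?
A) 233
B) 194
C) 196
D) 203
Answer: D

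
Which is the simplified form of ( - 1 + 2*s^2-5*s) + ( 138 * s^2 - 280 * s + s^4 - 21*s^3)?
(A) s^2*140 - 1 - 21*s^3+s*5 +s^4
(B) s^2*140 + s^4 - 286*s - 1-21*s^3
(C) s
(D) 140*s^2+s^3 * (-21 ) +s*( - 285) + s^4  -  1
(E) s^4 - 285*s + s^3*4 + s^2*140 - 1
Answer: D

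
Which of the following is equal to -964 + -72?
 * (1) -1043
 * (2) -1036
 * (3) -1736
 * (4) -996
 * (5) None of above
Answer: 2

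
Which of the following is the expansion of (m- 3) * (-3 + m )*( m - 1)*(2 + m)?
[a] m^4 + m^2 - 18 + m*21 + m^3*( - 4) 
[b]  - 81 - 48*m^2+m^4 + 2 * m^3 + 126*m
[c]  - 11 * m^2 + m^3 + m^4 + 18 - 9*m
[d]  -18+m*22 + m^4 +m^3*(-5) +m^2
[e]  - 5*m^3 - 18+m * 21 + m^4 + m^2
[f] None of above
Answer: e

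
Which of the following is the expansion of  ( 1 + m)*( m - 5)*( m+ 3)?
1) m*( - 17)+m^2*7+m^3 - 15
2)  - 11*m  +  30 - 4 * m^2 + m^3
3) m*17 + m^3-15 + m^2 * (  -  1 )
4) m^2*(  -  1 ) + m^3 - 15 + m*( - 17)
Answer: 4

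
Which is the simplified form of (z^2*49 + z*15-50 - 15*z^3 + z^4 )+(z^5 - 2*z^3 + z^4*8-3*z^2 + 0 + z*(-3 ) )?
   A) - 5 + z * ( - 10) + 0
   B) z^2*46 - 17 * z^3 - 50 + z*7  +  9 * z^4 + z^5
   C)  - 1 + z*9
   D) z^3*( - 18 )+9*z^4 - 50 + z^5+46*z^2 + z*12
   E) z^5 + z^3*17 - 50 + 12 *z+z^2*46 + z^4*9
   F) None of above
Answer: F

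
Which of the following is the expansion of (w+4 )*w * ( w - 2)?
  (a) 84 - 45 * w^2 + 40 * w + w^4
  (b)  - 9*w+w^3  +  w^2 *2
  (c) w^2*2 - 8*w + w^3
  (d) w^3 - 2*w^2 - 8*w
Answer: c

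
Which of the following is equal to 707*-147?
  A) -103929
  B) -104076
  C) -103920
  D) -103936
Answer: A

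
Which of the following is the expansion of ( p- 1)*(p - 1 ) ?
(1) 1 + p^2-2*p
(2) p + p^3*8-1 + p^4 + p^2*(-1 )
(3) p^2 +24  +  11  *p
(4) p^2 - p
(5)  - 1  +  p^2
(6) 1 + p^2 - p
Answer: 1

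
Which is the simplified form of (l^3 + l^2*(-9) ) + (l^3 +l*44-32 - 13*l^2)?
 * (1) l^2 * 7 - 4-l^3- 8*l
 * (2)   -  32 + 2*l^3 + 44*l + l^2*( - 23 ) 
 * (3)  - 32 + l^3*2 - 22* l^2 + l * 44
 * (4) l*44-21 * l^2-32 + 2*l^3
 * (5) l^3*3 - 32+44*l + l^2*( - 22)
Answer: 3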